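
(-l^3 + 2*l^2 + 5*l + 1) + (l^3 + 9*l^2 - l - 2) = 11*l^2 + 4*l - 1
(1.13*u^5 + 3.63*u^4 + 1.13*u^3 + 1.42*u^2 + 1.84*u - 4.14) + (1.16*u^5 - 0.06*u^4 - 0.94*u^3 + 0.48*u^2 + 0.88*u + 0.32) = 2.29*u^5 + 3.57*u^4 + 0.19*u^3 + 1.9*u^2 + 2.72*u - 3.82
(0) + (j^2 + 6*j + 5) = j^2 + 6*j + 5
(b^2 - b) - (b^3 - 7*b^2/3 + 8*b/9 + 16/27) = -b^3 + 10*b^2/3 - 17*b/9 - 16/27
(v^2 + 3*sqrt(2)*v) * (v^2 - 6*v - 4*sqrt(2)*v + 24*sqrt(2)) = v^4 - 6*v^3 - sqrt(2)*v^3 - 24*v^2 + 6*sqrt(2)*v^2 + 144*v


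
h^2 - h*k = h*(h - k)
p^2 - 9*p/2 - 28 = (p - 8)*(p + 7/2)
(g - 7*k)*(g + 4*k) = g^2 - 3*g*k - 28*k^2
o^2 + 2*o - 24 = (o - 4)*(o + 6)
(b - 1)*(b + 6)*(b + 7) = b^3 + 12*b^2 + 29*b - 42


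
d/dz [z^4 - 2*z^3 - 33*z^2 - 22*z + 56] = 4*z^3 - 6*z^2 - 66*z - 22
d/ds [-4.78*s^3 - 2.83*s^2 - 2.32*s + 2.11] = -14.34*s^2 - 5.66*s - 2.32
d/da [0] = 0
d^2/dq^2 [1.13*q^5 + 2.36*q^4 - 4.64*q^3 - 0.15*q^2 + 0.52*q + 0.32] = 22.6*q^3 + 28.32*q^2 - 27.84*q - 0.3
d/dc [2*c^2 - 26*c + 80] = 4*c - 26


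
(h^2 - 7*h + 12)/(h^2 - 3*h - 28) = (-h^2 + 7*h - 12)/(-h^2 + 3*h + 28)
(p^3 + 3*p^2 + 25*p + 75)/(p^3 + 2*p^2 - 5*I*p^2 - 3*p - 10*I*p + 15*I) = (p + 5*I)/(p - 1)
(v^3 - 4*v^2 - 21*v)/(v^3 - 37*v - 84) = v/(v + 4)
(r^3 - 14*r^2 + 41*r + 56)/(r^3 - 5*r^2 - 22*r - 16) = (r - 7)/(r + 2)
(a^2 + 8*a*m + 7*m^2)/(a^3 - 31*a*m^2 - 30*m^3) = (a + 7*m)/(a^2 - a*m - 30*m^2)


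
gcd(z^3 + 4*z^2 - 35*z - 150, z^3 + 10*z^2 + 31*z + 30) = z + 5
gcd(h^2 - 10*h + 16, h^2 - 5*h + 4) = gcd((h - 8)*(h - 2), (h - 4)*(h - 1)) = 1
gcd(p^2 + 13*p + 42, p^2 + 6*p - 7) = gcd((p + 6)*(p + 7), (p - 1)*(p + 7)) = p + 7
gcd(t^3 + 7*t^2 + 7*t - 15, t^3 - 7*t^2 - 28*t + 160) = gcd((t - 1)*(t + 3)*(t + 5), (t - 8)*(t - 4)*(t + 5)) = t + 5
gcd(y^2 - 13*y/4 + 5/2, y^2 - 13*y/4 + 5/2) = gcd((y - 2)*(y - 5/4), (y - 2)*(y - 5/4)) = y^2 - 13*y/4 + 5/2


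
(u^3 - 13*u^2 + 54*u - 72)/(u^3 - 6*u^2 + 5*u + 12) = (u - 6)/(u + 1)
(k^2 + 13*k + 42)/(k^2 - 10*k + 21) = (k^2 + 13*k + 42)/(k^2 - 10*k + 21)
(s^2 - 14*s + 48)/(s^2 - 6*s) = (s - 8)/s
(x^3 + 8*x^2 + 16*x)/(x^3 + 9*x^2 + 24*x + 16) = x/(x + 1)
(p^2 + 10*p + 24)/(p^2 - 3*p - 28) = (p + 6)/(p - 7)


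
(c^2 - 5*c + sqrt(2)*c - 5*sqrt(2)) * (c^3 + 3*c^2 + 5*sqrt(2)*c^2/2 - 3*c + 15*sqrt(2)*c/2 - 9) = c^5 - 2*c^4 + 7*sqrt(2)*c^4/2 - 13*c^3 - 7*sqrt(2)*c^3 - 111*sqrt(2)*c^2/2 - 4*c^2 - 30*c + 6*sqrt(2)*c + 45*sqrt(2)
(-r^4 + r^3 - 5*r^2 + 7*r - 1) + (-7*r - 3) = -r^4 + r^3 - 5*r^2 - 4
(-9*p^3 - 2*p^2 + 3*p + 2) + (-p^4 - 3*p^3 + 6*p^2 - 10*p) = -p^4 - 12*p^3 + 4*p^2 - 7*p + 2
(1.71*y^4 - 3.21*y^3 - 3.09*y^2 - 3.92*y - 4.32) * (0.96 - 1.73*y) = -2.9583*y^5 + 7.1949*y^4 + 2.2641*y^3 + 3.8152*y^2 + 3.7104*y - 4.1472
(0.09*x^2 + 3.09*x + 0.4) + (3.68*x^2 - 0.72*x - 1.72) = 3.77*x^2 + 2.37*x - 1.32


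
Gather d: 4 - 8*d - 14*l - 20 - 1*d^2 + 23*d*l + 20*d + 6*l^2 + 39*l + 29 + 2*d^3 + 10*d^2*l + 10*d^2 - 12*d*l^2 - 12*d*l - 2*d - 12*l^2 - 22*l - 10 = 2*d^3 + d^2*(10*l + 9) + d*(-12*l^2 + 11*l + 10) - 6*l^2 + 3*l + 3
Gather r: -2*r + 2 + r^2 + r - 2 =r^2 - r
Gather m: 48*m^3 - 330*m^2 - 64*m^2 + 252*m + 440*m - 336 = 48*m^3 - 394*m^2 + 692*m - 336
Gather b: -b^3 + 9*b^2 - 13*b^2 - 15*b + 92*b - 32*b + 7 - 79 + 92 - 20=-b^3 - 4*b^2 + 45*b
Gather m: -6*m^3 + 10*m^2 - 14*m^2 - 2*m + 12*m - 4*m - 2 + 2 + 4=-6*m^3 - 4*m^2 + 6*m + 4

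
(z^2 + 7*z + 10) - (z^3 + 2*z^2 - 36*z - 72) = -z^3 - z^2 + 43*z + 82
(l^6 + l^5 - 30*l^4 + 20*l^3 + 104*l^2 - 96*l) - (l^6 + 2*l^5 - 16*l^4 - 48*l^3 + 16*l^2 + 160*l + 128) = -l^5 - 14*l^4 + 68*l^3 + 88*l^2 - 256*l - 128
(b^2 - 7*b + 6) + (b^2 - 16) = 2*b^2 - 7*b - 10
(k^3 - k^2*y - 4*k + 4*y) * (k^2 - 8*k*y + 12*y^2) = k^5 - 9*k^4*y + 20*k^3*y^2 - 4*k^3 - 12*k^2*y^3 + 36*k^2*y - 80*k*y^2 + 48*y^3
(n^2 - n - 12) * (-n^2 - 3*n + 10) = -n^4 - 2*n^3 + 25*n^2 + 26*n - 120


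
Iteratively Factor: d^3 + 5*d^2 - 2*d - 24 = (d - 2)*(d^2 + 7*d + 12) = (d - 2)*(d + 4)*(d + 3)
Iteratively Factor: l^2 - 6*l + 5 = (l - 1)*(l - 5)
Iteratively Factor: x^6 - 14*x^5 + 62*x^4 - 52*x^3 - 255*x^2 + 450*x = (x + 2)*(x^5 - 16*x^4 + 94*x^3 - 240*x^2 + 225*x) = x*(x + 2)*(x^4 - 16*x^3 + 94*x^2 - 240*x + 225) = x*(x - 5)*(x + 2)*(x^3 - 11*x^2 + 39*x - 45) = x*(x - 5)*(x - 3)*(x + 2)*(x^2 - 8*x + 15) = x*(x - 5)*(x - 3)^2*(x + 2)*(x - 5)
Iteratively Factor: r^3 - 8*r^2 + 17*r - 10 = (r - 1)*(r^2 - 7*r + 10) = (r - 5)*(r - 1)*(r - 2)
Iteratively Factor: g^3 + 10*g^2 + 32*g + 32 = (g + 2)*(g^2 + 8*g + 16) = (g + 2)*(g + 4)*(g + 4)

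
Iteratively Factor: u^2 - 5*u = (u)*(u - 5)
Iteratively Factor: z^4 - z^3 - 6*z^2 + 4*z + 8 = (z - 2)*(z^3 + z^2 - 4*z - 4) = (z - 2)^2*(z^2 + 3*z + 2) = (z - 2)^2*(z + 1)*(z + 2)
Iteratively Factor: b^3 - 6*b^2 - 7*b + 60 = (b + 3)*(b^2 - 9*b + 20) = (b - 5)*(b + 3)*(b - 4)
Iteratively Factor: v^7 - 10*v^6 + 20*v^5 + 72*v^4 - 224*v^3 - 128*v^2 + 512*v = (v)*(v^6 - 10*v^5 + 20*v^4 + 72*v^3 - 224*v^2 - 128*v + 512) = v*(v - 4)*(v^5 - 6*v^4 - 4*v^3 + 56*v^2 - 128) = v*(v - 4)*(v + 2)*(v^4 - 8*v^3 + 12*v^2 + 32*v - 64) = v*(v - 4)*(v + 2)^2*(v^3 - 10*v^2 + 32*v - 32) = v*(v - 4)*(v - 2)*(v + 2)^2*(v^2 - 8*v + 16) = v*(v - 4)^2*(v - 2)*(v + 2)^2*(v - 4)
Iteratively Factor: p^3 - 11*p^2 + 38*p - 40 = (p - 5)*(p^2 - 6*p + 8) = (p - 5)*(p - 2)*(p - 4)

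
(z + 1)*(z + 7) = z^2 + 8*z + 7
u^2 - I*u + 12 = (u - 4*I)*(u + 3*I)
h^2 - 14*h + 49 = (h - 7)^2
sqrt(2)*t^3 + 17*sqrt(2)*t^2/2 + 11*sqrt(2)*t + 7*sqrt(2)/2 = (t + 1)*(t + 7)*(sqrt(2)*t + sqrt(2)/2)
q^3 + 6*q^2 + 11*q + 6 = (q + 1)*(q + 2)*(q + 3)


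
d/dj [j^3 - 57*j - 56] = 3*j^2 - 57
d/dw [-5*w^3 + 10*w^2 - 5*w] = -15*w^2 + 20*w - 5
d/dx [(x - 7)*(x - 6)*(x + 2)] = 3*x^2 - 22*x + 16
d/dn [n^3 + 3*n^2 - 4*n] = 3*n^2 + 6*n - 4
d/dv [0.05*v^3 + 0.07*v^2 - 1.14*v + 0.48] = 0.15*v^2 + 0.14*v - 1.14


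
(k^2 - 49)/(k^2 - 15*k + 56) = (k + 7)/(k - 8)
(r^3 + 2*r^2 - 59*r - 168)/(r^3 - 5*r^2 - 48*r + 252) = (r^2 - 5*r - 24)/(r^2 - 12*r + 36)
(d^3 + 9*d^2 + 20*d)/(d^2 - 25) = d*(d + 4)/(d - 5)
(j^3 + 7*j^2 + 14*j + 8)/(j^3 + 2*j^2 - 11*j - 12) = (j + 2)/(j - 3)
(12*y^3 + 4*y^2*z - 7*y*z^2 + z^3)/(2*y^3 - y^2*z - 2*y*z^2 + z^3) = (6*y - z)/(y - z)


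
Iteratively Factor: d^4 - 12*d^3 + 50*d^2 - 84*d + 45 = (d - 5)*(d^3 - 7*d^2 + 15*d - 9) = (d - 5)*(d - 1)*(d^2 - 6*d + 9) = (d - 5)*(d - 3)*(d - 1)*(d - 3)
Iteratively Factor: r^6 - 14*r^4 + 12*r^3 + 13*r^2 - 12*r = (r - 3)*(r^5 + 3*r^4 - 5*r^3 - 3*r^2 + 4*r) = r*(r - 3)*(r^4 + 3*r^3 - 5*r^2 - 3*r + 4) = r*(r - 3)*(r - 1)*(r^3 + 4*r^2 - r - 4) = r*(r - 3)*(r - 1)^2*(r^2 + 5*r + 4) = r*(r - 3)*(r - 1)^2*(r + 1)*(r + 4)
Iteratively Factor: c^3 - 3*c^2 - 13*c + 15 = (c - 5)*(c^2 + 2*c - 3) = (c - 5)*(c - 1)*(c + 3)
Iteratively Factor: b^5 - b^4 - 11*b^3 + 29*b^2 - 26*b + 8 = (b - 1)*(b^4 - 11*b^2 + 18*b - 8) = (b - 1)*(b + 4)*(b^3 - 4*b^2 + 5*b - 2) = (b - 1)^2*(b + 4)*(b^2 - 3*b + 2) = (b - 2)*(b - 1)^2*(b + 4)*(b - 1)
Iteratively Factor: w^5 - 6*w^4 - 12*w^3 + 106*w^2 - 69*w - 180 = (w + 1)*(w^4 - 7*w^3 - 5*w^2 + 111*w - 180) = (w - 3)*(w + 1)*(w^3 - 4*w^2 - 17*w + 60) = (w - 3)*(w + 1)*(w + 4)*(w^2 - 8*w + 15) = (w - 3)^2*(w + 1)*(w + 4)*(w - 5)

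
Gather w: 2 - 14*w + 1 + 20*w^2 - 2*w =20*w^2 - 16*w + 3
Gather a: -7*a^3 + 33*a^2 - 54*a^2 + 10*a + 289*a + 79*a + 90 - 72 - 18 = -7*a^3 - 21*a^2 + 378*a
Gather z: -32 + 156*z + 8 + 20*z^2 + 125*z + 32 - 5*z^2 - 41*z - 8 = 15*z^2 + 240*z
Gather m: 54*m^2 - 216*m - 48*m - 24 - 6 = 54*m^2 - 264*m - 30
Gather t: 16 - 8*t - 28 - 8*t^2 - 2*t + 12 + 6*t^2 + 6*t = -2*t^2 - 4*t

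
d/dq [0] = 0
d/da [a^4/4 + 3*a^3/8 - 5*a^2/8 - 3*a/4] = a^3 + 9*a^2/8 - 5*a/4 - 3/4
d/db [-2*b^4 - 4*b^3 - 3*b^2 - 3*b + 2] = -8*b^3 - 12*b^2 - 6*b - 3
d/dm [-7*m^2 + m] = 1 - 14*m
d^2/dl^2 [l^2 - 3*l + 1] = 2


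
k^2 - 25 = (k - 5)*(k + 5)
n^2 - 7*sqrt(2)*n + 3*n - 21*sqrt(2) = (n + 3)*(n - 7*sqrt(2))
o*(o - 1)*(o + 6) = o^3 + 5*o^2 - 6*o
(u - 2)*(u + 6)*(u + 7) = u^3 + 11*u^2 + 16*u - 84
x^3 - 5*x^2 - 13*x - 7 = (x - 7)*(x + 1)^2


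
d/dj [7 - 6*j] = -6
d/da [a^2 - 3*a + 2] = 2*a - 3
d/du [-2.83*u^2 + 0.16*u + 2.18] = 0.16 - 5.66*u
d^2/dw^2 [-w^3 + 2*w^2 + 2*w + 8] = 4 - 6*w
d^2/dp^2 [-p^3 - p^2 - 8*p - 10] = -6*p - 2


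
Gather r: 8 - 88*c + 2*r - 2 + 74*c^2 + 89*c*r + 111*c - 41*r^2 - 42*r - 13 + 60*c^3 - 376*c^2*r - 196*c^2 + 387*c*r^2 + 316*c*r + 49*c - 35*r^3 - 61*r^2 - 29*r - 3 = 60*c^3 - 122*c^2 + 72*c - 35*r^3 + r^2*(387*c - 102) + r*(-376*c^2 + 405*c - 69) - 10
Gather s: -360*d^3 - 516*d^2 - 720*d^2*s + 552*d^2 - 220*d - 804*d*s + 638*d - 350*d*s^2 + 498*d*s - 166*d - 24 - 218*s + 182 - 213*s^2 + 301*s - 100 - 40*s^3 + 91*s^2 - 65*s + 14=-360*d^3 + 36*d^2 + 252*d - 40*s^3 + s^2*(-350*d - 122) + s*(-720*d^2 - 306*d + 18) + 72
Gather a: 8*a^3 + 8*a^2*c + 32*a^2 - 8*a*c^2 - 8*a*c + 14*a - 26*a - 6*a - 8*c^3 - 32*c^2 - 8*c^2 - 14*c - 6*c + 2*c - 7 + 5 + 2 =8*a^3 + a^2*(8*c + 32) + a*(-8*c^2 - 8*c - 18) - 8*c^3 - 40*c^2 - 18*c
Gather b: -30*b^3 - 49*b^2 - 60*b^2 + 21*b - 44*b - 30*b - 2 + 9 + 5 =-30*b^3 - 109*b^2 - 53*b + 12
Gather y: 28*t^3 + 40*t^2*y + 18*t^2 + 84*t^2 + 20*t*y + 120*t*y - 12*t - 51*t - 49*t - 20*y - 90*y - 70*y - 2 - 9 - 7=28*t^3 + 102*t^2 - 112*t + y*(40*t^2 + 140*t - 180) - 18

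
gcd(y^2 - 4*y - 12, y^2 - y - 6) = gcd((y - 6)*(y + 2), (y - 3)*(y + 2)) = y + 2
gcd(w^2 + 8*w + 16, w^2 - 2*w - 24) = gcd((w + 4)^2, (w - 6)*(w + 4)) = w + 4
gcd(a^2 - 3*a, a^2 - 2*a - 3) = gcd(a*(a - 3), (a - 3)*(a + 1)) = a - 3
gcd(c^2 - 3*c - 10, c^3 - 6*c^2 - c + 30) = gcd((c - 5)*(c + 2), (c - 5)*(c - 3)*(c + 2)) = c^2 - 3*c - 10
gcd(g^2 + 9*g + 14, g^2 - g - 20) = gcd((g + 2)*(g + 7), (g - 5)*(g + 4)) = 1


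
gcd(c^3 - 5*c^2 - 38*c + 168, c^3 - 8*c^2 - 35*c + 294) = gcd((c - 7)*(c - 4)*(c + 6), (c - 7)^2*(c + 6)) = c^2 - c - 42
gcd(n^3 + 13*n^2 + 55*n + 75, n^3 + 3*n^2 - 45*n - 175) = n^2 + 10*n + 25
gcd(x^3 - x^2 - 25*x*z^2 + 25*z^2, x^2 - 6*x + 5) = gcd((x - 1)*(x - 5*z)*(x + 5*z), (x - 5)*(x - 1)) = x - 1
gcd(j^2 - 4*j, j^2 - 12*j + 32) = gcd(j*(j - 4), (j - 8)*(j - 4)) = j - 4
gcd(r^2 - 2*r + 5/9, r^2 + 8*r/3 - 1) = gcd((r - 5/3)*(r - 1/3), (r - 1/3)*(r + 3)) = r - 1/3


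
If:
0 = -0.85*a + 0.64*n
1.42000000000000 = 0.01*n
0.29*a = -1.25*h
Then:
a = 106.92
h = -24.80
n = 142.00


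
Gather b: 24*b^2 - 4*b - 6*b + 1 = 24*b^2 - 10*b + 1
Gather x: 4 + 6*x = 6*x + 4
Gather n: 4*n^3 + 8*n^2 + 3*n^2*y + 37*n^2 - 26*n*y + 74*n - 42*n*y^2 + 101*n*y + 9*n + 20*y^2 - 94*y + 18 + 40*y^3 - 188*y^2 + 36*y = 4*n^3 + n^2*(3*y + 45) + n*(-42*y^2 + 75*y + 83) + 40*y^3 - 168*y^2 - 58*y + 18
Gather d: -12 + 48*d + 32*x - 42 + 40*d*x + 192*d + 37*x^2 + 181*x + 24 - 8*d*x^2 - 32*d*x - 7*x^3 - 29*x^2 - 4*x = d*(-8*x^2 + 8*x + 240) - 7*x^3 + 8*x^2 + 209*x - 30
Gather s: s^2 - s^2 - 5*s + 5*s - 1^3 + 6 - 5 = 0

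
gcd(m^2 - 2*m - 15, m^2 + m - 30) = m - 5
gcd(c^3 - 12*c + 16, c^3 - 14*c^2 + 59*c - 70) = c - 2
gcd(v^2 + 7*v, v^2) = v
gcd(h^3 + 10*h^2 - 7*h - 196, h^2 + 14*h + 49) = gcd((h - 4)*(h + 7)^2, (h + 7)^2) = h^2 + 14*h + 49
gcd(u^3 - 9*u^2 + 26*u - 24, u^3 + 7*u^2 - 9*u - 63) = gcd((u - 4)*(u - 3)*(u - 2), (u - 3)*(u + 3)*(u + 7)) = u - 3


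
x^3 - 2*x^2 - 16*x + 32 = (x - 4)*(x - 2)*(x + 4)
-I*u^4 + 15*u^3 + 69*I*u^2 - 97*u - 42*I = (u + I)*(u + 6*I)*(u + 7*I)*(-I*u + 1)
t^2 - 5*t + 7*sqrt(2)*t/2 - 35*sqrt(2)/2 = (t - 5)*(t + 7*sqrt(2)/2)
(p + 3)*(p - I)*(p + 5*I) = p^3 + 3*p^2 + 4*I*p^2 + 5*p + 12*I*p + 15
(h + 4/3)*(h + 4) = h^2 + 16*h/3 + 16/3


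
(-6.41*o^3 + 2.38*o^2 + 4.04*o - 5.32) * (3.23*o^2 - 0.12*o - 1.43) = -20.7043*o^5 + 8.4566*o^4 + 21.9299*o^3 - 21.0718*o^2 - 5.1388*o + 7.6076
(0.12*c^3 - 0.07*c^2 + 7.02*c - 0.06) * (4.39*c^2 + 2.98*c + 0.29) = 0.5268*c^5 + 0.0503*c^4 + 30.644*c^3 + 20.6359*c^2 + 1.857*c - 0.0174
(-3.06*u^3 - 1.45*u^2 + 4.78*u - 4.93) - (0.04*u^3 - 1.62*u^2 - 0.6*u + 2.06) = -3.1*u^3 + 0.17*u^2 + 5.38*u - 6.99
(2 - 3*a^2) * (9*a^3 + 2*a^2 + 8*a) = -27*a^5 - 6*a^4 - 6*a^3 + 4*a^2 + 16*a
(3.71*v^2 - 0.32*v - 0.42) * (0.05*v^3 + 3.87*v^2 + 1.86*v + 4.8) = 0.1855*v^5 + 14.3417*v^4 + 5.6412*v^3 + 15.5874*v^2 - 2.3172*v - 2.016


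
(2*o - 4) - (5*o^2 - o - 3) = -5*o^2 + 3*o - 1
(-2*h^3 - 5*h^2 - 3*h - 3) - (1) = -2*h^3 - 5*h^2 - 3*h - 4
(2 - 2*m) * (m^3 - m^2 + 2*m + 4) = -2*m^4 + 4*m^3 - 6*m^2 - 4*m + 8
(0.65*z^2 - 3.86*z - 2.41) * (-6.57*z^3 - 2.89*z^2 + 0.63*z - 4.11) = -4.2705*z^5 + 23.4817*z^4 + 27.3986*z^3 + 1.8616*z^2 + 14.3463*z + 9.9051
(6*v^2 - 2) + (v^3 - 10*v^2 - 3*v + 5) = v^3 - 4*v^2 - 3*v + 3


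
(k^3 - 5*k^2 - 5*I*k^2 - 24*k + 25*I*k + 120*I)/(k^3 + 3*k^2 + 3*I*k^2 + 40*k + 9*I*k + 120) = (k - 8)/(k + 8*I)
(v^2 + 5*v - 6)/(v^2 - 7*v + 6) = (v + 6)/(v - 6)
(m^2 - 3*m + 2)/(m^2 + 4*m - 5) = (m - 2)/(m + 5)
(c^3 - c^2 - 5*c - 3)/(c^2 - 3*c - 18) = (-c^3 + c^2 + 5*c + 3)/(-c^2 + 3*c + 18)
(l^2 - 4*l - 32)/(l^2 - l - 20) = (l - 8)/(l - 5)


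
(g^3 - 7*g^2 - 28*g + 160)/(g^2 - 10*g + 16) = (g^2 + g - 20)/(g - 2)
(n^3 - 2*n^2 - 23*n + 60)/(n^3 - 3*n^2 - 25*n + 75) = (n - 4)/(n - 5)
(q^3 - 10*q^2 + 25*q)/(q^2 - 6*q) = (q^2 - 10*q + 25)/(q - 6)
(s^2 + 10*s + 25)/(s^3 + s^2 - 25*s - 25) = (s + 5)/(s^2 - 4*s - 5)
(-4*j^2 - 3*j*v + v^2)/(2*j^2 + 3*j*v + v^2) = (-4*j + v)/(2*j + v)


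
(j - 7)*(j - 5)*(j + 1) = j^3 - 11*j^2 + 23*j + 35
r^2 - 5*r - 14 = (r - 7)*(r + 2)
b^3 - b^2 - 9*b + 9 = (b - 3)*(b - 1)*(b + 3)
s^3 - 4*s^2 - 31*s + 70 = (s - 7)*(s - 2)*(s + 5)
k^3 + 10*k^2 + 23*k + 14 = (k + 1)*(k + 2)*(k + 7)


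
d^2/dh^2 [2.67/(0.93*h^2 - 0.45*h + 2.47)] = (-4.618566*h^2 + 2.23479*h + 2.67*(1.86*h - 0.45)*(3.72*h - 0.9) - 12.266514)/(0.93*h^2 - 0.45*h + 2.47)^3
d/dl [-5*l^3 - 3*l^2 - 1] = 3*l*(-5*l - 2)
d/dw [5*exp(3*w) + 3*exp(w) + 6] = (15*exp(2*w) + 3)*exp(w)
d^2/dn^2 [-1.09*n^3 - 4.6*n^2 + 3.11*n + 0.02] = -6.54*n - 9.2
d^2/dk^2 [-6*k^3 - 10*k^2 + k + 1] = -36*k - 20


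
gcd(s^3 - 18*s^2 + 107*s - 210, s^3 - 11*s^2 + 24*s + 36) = s - 6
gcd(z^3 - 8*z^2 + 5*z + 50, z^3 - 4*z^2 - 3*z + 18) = z + 2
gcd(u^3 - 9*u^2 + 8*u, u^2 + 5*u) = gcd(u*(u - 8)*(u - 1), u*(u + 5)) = u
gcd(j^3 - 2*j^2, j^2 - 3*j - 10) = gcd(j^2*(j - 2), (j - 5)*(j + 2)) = 1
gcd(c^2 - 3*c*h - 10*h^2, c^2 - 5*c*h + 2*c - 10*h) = c - 5*h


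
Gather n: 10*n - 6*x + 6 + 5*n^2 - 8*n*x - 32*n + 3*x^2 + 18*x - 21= 5*n^2 + n*(-8*x - 22) + 3*x^2 + 12*x - 15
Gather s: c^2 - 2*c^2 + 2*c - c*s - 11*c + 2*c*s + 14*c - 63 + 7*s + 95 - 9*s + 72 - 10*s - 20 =-c^2 + 5*c + s*(c - 12) + 84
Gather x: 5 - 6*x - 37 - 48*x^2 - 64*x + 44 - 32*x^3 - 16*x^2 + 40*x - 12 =-32*x^3 - 64*x^2 - 30*x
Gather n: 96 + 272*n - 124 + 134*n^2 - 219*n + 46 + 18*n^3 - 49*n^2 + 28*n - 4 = 18*n^3 + 85*n^2 + 81*n + 14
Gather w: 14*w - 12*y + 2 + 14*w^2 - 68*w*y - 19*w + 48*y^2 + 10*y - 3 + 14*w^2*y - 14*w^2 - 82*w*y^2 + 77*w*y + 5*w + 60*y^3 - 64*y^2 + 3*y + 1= 14*w^2*y + w*(-82*y^2 + 9*y) + 60*y^3 - 16*y^2 + y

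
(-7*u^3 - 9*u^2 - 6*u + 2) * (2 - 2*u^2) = 14*u^5 + 18*u^4 - 2*u^3 - 22*u^2 - 12*u + 4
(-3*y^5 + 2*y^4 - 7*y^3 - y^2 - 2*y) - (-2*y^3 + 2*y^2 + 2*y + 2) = -3*y^5 + 2*y^4 - 5*y^3 - 3*y^2 - 4*y - 2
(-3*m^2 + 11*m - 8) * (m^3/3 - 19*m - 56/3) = -m^5 + 11*m^4/3 + 163*m^3/3 - 153*m^2 - 160*m/3 + 448/3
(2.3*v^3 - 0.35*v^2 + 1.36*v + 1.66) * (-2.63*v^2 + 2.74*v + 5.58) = -6.049*v^5 + 7.2225*v^4 + 8.2982*v^3 - 2.5924*v^2 + 12.1372*v + 9.2628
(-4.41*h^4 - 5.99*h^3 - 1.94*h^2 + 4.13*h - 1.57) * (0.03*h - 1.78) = -0.1323*h^5 + 7.6701*h^4 + 10.604*h^3 + 3.5771*h^2 - 7.3985*h + 2.7946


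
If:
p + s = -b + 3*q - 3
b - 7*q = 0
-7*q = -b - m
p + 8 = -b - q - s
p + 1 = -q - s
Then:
No Solution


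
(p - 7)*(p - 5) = p^2 - 12*p + 35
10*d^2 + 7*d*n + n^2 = (2*d + n)*(5*d + n)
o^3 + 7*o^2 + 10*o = o*(o + 2)*(o + 5)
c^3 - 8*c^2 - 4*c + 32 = (c - 8)*(c - 2)*(c + 2)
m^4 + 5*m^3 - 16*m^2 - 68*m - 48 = (m - 4)*(m + 1)*(m + 2)*(m + 6)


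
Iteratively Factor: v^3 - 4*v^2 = (v - 4)*(v^2) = v*(v - 4)*(v)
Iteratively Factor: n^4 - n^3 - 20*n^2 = (n + 4)*(n^3 - 5*n^2) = (n - 5)*(n + 4)*(n^2) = n*(n - 5)*(n + 4)*(n)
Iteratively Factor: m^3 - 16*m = (m - 4)*(m^2 + 4*m) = (m - 4)*(m + 4)*(m)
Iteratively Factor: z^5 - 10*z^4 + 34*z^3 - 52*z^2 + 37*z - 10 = (z - 5)*(z^4 - 5*z^3 + 9*z^2 - 7*z + 2) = (z - 5)*(z - 1)*(z^3 - 4*z^2 + 5*z - 2) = (z - 5)*(z - 1)^2*(z^2 - 3*z + 2) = (z - 5)*(z - 1)^3*(z - 2)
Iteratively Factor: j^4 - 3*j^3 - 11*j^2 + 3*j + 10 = (j - 5)*(j^3 + 2*j^2 - j - 2) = (j - 5)*(j + 2)*(j^2 - 1) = (j - 5)*(j + 1)*(j + 2)*(j - 1)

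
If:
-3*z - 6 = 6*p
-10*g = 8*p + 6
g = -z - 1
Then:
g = -1/7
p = -4/7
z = -6/7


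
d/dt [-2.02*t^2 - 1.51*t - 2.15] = -4.04*t - 1.51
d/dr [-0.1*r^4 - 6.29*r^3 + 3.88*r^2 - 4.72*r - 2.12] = -0.4*r^3 - 18.87*r^2 + 7.76*r - 4.72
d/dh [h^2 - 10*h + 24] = 2*h - 10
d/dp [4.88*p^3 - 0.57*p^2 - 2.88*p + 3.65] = 14.64*p^2 - 1.14*p - 2.88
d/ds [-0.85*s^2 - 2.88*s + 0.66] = -1.7*s - 2.88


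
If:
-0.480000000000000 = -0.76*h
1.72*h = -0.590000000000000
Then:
No Solution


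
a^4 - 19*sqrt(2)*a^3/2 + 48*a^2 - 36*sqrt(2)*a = a*(a - 6*sqrt(2))*(a - 2*sqrt(2))*(a - 3*sqrt(2)/2)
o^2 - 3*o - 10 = (o - 5)*(o + 2)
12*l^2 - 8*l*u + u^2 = (-6*l + u)*(-2*l + u)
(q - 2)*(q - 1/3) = q^2 - 7*q/3 + 2/3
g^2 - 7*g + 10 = (g - 5)*(g - 2)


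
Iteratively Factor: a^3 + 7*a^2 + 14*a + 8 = (a + 2)*(a^2 + 5*a + 4) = (a + 1)*(a + 2)*(a + 4)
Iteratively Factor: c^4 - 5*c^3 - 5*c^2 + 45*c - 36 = (c - 3)*(c^3 - 2*c^2 - 11*c + 12) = (c - 3)*(c + 3)*(c^2 - 5*c + 4) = (c - 3)*(c - 1)*(c + 3)*(c - 4)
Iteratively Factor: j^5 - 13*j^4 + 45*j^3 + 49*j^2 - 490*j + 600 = (j - 2)*(j^4 - 11*j^3 + 23*j^2 + 95*j - 300) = (j - 4)*(j - 2)*(j^3 - 7*j^2 - 5*j + 75) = (j - 5)*(j - 4)*(j - 2)*(j^2 - 2*j - 15) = (j - 5)*(j - 4)*(j - 2)*(j + 3)*(j - 5)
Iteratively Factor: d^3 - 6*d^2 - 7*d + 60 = (d - 5)*(d^2 - d - 12) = (d - 5)*(d - 4)*(d + 3)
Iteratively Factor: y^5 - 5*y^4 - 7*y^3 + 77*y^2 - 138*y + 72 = (y - 1)*(y^4 - 4*y^3 - 11*y^2 + 66*y - 72) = (y - 1)*(y + 4)*(y^3 - 8*y^2 + 21*y - 18) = (y - 3)*(y - 1)*(y + 4)*(y^2 - 5*y + 6) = (y - 3)*(y - 2)*(y - 1)*(y + 4)*(y - 3)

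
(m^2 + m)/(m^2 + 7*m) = (m + 1)/(m + 7)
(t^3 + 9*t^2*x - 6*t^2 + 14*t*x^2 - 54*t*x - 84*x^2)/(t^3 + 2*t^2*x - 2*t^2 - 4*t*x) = (t^2 + 7*t*x - 6*t - 42*x)/(t*(t - 2))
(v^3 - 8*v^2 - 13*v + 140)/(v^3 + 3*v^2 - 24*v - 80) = (v - 7)/(v + 4)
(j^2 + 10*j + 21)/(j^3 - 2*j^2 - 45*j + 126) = (j + 3)/(j^2 - 9*j + 18)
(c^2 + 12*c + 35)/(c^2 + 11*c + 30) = (c + 7)/(c + 6)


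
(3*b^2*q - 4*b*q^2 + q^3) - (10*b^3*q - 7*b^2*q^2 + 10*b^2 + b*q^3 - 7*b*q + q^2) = -10*b^3*q + 7*b^2*q^2 + 3*b^2*q - 10*b^2 - b*q^3 - 4*b*q^2 + 7*b*q + q^3 - q^2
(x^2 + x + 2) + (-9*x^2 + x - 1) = -8*x^2 + 2*x + 1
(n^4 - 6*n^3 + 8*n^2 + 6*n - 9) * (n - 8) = n^5 - 14*n^4 + 56*n^3 - 58*n^2 - 57*n + 72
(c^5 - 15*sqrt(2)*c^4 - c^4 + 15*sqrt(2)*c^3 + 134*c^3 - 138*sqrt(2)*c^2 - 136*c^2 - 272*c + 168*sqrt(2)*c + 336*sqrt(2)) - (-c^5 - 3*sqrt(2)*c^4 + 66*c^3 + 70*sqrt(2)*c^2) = 2*c^5 - 12*sqrt(2)*c^4 - c^4 + 15*sqrt(2)*c^3 + 68*c^3 - 208*sqrt(2)*c^2 - 136*c^2 - 272*c + 168*sqrt(2)*c + 336*sqrt(2)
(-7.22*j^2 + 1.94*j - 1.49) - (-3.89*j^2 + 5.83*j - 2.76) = -3.33*j^2 - 3.89*j + 1.27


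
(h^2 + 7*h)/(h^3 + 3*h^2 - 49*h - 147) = h/(h^2 - 4*h - 21)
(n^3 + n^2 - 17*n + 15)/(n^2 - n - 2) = (-n^3 - n^2 + 17*n - 15)/(-n^2 + n + 2)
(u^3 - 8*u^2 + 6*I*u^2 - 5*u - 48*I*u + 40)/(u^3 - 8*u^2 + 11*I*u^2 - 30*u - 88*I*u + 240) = (u + I)/(u + 6*I)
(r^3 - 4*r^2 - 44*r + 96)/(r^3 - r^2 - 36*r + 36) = (r^2 - 10*r + 16)/(r^2 - 7*r + 6)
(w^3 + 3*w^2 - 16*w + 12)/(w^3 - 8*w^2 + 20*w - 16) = (w^2 + 5*w - 6)/(w^2 - 6*w + 8)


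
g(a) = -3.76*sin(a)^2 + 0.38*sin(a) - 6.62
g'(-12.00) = -3.08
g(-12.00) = -7.50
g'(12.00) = 3.73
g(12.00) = -7.91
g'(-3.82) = 3.38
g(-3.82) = -7.86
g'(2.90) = 1.38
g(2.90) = -6.74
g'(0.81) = -3.49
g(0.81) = -8.32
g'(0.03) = 0.15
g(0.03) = -6.61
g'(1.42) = -1.06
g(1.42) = -9.92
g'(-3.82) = 3.38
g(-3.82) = -7.86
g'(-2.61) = -3.61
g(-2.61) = -7.78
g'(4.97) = 1.95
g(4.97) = -10.50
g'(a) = -7.52*sin(a)*cos(a) + 0.38*cos(a)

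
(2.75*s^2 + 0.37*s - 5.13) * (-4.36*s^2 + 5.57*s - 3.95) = -11.99*s^4 + 13.7043*s^3 + 13.5652*s^2 - 30.0356*s + 20.2635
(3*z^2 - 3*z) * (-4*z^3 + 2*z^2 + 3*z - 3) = -12*z^5 + 18*z^4 + 3*z^3 - 18*z^2 + 9*z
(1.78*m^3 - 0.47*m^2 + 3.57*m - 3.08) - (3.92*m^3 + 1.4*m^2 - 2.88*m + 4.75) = -2.14*m^3 - 1.87*m^2 + 6.45*m - 7.83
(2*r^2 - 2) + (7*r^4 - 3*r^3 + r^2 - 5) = 7*r^4 - 3*r^3 + 3*r^2 - 7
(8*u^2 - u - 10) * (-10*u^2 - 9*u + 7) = -80*u^4 - 62*u^3 + 165*u^2 + 83*u - 70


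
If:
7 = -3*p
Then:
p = -7/3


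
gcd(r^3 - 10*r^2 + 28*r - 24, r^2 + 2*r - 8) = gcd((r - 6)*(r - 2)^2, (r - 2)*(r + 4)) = r - 2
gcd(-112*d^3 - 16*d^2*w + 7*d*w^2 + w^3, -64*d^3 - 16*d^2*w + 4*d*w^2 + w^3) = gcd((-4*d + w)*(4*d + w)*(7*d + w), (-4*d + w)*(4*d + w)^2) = -16*d^2 + w^2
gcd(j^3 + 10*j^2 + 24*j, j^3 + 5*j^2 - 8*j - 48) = j + 4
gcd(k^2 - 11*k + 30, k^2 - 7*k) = 1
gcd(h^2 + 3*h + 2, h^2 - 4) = h + 2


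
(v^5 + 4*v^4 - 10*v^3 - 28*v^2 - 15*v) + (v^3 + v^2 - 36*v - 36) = v^5 + 4*v^4 - 9*v^3 - 27*v^2 - 51*v - 36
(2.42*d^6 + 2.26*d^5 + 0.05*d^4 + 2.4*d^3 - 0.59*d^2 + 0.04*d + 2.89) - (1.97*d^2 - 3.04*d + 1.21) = 2.42*d^6 + 2.26*d^5 + 0.05*d^4 + 2.4*d^3 - 2.56*d^2 + 3.08*d + 1.68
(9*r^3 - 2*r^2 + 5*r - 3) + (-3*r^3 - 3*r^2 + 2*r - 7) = 6*r^3 - 5*r^2 + 7*r - 10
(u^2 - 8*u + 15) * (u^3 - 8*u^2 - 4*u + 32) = u^5 - 16*u^4 + 75*u^3 - 56*u^2 - 316*u + 480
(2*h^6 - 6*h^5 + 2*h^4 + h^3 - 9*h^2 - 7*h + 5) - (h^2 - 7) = 2*h^6 - 6*h^5 + 2*h^4 + h^3 - 10*h^2 - 7*h + 12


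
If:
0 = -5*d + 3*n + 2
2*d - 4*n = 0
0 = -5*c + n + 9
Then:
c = 13/7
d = 4/7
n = 2/7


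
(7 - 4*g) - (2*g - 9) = 16 - 6*g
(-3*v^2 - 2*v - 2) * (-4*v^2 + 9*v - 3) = 12*v^4 - 19*v^3 - v^2 - 12*v + 6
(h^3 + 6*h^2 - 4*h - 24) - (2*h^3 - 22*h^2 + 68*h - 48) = -h^3 + 28*h^2 - 72*h + 24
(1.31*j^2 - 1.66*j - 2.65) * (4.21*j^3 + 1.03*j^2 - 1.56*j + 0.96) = 5.5151*j^5 - 5.6393*j^4 - 14.9099*j^3 + 1.1177*j^2 + 2.5404*j - 2.544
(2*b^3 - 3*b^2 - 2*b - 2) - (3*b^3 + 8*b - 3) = -b^3 - 3*b^2 - 10*b + 1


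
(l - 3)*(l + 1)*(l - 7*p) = l^3 - 7*l^2*p - 2*l^2 + 14*l*p - 3*l + 21*p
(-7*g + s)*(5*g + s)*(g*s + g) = -35*g^3*s - 35*g^3 - 2*g^2*s^2 - 2*g^2*s + g*s^3 + g*s^2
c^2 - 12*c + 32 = (c - 8)*(c - 4)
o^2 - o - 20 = (o - 5)*(o + 4)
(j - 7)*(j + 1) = j^2 - 6*j - 7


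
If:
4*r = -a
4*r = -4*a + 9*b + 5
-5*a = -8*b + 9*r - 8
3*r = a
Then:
No Solution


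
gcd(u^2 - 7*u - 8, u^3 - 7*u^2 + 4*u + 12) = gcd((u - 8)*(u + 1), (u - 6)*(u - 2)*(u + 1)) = u + 1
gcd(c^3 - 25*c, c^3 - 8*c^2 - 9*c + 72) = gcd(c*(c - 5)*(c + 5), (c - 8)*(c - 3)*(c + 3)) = 1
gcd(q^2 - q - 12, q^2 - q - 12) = q^2 - q - 12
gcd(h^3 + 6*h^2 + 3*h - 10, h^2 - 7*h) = 1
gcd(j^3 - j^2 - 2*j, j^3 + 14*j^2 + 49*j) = j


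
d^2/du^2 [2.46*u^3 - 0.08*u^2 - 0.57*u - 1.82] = 14.76*u - 0.16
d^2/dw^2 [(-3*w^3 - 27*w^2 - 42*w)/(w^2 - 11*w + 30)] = 72*(-17*w^3 + 150*w^2 - 120*w - 1060)/(w^6 - 33*w^5 + 453*w^4 - 3311*w^3 + 13590*w^2 - 29700*w + 27000)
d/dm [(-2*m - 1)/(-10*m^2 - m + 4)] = (20*m^2 + 2*m - (2*m + 1)*(20*m + 1) - 8)/(10*m^2 + m - 4)^2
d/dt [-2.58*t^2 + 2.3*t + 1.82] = 2.3 - 5.16*t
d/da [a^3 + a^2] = a*(3*a + 2)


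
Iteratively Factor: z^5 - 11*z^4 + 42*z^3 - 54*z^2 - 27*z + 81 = (z + 1)*(z^4 - 12*z^3 + 54*z^2 - 108*z + 81) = (z - 3)*(z + 1)*(z^3 - 9*z^2 + 27*z - 27) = (z - 3)^2*(z + 1)*(z^2 - 6*z + 9) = (z - 3)^3*(z + 1)*(z - 3)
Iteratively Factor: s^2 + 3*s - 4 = (s - 1)*(s + 4)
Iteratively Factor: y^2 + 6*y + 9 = (y + 3)*(y + 3)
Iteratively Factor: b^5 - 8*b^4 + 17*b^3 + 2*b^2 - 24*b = (b - 3)*(b^4 - 5*b^3 + 2*b^2 + 8*b) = (b - 4)*(b - 3)*(b^3 - b^2 - 2*b) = b*(b - 4)*(b - 3)*(b^2 - b - 2) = b*(b - 4)*(b - 3)*(b - 2)*(b + 1)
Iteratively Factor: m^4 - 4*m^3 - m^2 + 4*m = (m - 1)*(m^3 - 3*m^2 - 4*m) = (m - 4)*(m - 1)*(m^2 + m) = m*(m - 4)*(m - 1)*(m + 1)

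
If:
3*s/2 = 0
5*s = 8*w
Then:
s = 0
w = 0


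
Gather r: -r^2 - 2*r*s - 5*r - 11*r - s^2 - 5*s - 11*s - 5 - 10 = -r^2 + r*(-2*s - 16) - s^2 - 16*s - 15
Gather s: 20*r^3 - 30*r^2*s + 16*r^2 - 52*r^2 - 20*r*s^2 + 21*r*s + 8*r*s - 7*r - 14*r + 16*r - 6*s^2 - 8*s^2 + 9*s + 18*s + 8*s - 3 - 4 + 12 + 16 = 20*r^3 - 36*r^2 - 5*r + s^2*(-20*r - 14) + s*(-30*r^2 + 29*r + 35) + 21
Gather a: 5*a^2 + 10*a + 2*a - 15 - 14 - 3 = 5*a^2 + 12*a - 32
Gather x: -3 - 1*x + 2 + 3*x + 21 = 2*x + 20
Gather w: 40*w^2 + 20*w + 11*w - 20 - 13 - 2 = 40*w^2 + 31*w - 35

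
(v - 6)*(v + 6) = v^2 - 36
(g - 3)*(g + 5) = g^2 + 2*g - 15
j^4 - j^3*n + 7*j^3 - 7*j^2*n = j^2*(j + 7)*(j - n)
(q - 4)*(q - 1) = q^2 - 5*q + 4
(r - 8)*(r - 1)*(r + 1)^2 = r^4 - 7*r^3 - 9*r^2 + 7*r + 8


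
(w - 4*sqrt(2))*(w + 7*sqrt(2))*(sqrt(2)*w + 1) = sqrt(2)*w^3 + 7*w^2 - 53*sqrt(2)*w - 56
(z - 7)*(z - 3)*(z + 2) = z^3 - 8*z^2 + z + 42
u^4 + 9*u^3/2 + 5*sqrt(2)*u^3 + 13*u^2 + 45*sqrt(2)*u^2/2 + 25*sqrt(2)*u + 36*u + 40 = (u + 2)*(u + 5/2)*(u + sqrt(2))*(u + 4*sqrt(2))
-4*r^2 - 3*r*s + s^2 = (-4*r + s)*(r + s)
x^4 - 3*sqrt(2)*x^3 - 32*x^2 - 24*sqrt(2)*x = x*(x - 6*sqrt(2))*(x + sqrt(2))*(x + 2*sqrt(2))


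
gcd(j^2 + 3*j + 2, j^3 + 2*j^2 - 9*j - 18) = j + 2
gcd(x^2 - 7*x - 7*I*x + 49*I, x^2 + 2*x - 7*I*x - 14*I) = x - 7*I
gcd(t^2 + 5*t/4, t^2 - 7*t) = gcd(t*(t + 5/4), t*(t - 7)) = t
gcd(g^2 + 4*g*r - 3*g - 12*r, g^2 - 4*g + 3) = g - 3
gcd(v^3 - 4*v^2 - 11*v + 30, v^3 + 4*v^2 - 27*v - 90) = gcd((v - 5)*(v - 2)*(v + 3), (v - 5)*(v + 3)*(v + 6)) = v^2 - 2*v - 15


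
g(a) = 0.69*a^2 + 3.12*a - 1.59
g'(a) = 1.38*a + 3.12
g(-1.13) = -4.23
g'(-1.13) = 1.56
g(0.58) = 0.45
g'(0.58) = 3.92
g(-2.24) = -5.12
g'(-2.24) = 0.03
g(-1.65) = -4.86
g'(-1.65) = 0.84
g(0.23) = -0.84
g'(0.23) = 3.44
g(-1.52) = -4.74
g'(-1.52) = 1.02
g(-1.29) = -4.47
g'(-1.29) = 1.34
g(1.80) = 6.26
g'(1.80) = 5.60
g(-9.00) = 26.22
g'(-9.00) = -9.30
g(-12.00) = 60.33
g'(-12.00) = -13.44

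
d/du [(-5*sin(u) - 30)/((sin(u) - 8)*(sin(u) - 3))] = 5*(sin(u)^2 + 12*sin(u) - 90)*cos(u)/((sin(u) - 8)^2*(sin(u) - 3)^2)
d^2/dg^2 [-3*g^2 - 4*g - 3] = -6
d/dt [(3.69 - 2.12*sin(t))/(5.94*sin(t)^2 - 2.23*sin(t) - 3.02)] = (12.5928*sin(t)^2 - 43.8372*sin(t) + 14.6311)*cos(t)/(35.2836*sin(t)^4 - 26.4924*sin(t)^3 - 30.9047*sin(t)^2 + 13.4692*sin(t) + 9.1204)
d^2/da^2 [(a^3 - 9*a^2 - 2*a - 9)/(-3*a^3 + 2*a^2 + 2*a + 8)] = 2*(75*a^6 + 36*a^5 + 468*a^4 + 1076*a^3 - 246*a^2 + 468*a + 436)/(27*a^9 - 54*a^8 - 18*a^7 - 152*a^6 + 300*a^5 + 168*a^4 + 376*a^3 - 480*a^2 - 384*a - 512)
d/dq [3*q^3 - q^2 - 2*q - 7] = 9*q^2 - 2*q - 2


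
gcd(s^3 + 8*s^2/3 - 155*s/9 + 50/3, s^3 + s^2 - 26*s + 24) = s + 6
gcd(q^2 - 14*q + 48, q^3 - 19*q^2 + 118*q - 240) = q^2 - 14*q + 48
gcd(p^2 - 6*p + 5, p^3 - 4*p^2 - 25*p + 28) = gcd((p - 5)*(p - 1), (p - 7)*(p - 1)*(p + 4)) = p - 1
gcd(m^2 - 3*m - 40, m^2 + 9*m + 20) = m + 5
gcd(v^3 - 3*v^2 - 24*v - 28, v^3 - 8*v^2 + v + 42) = v^2 - 5*v - 14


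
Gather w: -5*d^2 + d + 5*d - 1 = -5*d^2 + 6*d - 1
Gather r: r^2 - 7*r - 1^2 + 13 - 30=r^2 - 7*r - 18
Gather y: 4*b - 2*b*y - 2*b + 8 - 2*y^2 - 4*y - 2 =2*b - 2*y^2 + y*(-2*b - 4) + 6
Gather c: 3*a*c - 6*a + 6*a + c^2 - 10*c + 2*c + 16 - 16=c^2 + c*(3*a - 8)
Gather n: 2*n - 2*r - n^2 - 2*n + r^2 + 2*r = -n^2 + r^2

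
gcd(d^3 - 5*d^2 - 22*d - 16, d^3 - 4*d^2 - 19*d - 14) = d^2 + 3*d + 2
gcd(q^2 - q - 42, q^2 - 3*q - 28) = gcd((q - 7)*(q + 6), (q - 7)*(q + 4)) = q - 7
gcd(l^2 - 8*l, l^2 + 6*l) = l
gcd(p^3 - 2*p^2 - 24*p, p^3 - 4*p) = p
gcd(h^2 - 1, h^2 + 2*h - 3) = h - 1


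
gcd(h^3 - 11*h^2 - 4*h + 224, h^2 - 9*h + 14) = h - 7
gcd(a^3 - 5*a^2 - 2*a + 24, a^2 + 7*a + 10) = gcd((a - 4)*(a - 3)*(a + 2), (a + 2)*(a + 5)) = a + 2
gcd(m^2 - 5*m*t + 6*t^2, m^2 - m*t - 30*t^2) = 1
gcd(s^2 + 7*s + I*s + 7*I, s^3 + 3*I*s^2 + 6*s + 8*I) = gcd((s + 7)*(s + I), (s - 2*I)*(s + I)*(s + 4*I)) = s + I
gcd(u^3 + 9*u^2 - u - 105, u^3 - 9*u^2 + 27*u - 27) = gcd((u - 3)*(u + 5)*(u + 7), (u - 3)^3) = u - 3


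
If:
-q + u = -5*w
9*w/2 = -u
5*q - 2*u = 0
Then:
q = 0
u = 0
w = 0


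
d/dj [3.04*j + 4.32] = 3.04000000000000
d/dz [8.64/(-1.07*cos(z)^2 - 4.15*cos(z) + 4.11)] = -(18.4896*cos(z) + 35.856)*sin(z)/(1.07*cos(z)^2 + 4.15*cos(z) - 4.11)^2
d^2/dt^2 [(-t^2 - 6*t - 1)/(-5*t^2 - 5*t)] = 2*(5*t^3 + 3*t^2 + 3*t + 1)/(5*t^3*(t^3 + 3*t^2 + 3*t + 1))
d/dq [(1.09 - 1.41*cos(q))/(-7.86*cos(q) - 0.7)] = -9.5544*sin(q)/(7.86*cos(q) + 0.7)^2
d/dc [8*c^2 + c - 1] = 16*c + 1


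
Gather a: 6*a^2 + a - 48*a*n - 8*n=6*a^2 + a*(1 - 48*n) - 8*n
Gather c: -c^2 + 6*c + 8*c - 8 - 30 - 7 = -c^2 + 14*c - 45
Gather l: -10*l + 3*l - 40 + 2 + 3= -7*l - 35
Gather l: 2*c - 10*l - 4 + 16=2*c - 10*l + 12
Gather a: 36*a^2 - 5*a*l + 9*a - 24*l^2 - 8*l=36*a^2 + a*(9 - 5*l) - 24*l^2 - 8*l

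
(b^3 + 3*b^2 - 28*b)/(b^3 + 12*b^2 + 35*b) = (b - 4)/(b + 5)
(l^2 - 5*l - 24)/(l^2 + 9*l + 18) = (l - 8)/(l + 6)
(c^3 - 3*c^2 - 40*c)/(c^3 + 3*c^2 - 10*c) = (c - 8)/(c - 2)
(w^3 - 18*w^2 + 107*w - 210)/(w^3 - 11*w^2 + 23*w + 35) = (w - 6)/(w + 1)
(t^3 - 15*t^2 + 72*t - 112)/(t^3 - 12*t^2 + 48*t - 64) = (t - 7)/(t - 4)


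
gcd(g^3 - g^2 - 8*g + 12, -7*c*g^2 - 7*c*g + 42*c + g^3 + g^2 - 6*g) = g^2 + g - 6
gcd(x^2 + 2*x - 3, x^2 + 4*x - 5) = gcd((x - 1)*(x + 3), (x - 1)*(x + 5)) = x - 1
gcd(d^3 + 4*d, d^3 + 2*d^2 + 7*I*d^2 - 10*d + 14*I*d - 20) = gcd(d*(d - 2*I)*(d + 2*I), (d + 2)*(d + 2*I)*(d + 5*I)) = d + 2*I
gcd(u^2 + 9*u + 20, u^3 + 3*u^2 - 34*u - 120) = u^2 + 9*u + 20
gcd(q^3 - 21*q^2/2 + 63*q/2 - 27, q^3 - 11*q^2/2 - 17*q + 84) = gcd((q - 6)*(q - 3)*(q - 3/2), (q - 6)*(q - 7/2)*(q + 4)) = q - 6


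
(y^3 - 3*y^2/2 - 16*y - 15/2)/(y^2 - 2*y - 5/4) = 2*(y^2 - 2*y - 15)/(2*y - 5)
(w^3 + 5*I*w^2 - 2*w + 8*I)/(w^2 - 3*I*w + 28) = (w^2 + I*w + 2)/(w - 7*I)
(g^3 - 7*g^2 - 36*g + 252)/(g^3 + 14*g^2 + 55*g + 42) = (g^2 - 13*g + 42)/(g^2 + 8*g + 7)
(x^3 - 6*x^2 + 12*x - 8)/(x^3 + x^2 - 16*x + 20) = (x - 2)/(x + 5)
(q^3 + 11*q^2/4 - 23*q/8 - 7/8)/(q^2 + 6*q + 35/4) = (4*q^2 - 3*q - 1)/(2*(2*q + 5))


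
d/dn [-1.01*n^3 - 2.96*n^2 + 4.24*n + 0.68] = -3.03*n^2 - 5.92*n + 4.24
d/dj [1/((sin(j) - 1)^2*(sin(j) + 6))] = -(3*sin(j) + 11)*cos(j)/((sin(j) - 1)^3*(sin(j) + 6)^2)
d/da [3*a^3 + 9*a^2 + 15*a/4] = 9*a^2 + 18*a + 15/4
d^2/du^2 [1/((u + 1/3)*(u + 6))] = 6*(9*(u + 6)^2 + 3*(u + 6)*(3*u + 1) + (3*u + 1)^2)/((u + 6)^3*(3*u + 1)^3)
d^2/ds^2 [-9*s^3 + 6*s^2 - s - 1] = 12 - 54*s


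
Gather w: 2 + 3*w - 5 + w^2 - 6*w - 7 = w^2 - 3*w - 10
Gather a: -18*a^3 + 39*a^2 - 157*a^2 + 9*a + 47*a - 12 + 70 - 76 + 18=-18*a^3 - 118*a^2 + 56*a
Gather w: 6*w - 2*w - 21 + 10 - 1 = 4*w - 12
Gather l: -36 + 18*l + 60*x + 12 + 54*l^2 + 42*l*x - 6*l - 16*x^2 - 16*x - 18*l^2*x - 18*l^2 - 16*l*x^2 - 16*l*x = l^2*(36 - 18*x) + l*(-16*x^2 + 26*x + 12) - 16*x^2 + 44*x - 24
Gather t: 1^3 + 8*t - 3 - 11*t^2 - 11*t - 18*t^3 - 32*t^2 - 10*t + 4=-18*t^3 - 43*t^2 - 13*t + 2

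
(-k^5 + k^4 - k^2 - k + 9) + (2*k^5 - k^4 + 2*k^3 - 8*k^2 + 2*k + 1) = k^5 + 2*k^3 - 9*k^2 + k + 10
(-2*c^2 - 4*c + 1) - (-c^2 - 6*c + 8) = -c^2 + 2*c - 7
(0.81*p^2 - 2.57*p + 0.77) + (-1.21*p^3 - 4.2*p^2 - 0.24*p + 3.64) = -1.21*p^3 - 3.39*p^2 - 2.81*p + 4.41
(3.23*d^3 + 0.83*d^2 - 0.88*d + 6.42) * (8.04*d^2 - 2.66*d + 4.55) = 25.9692*d^5 - 1.9186*d^4 + 5.4135*d^3 + 57.7341*d^2 - 21.0812*d + 29.211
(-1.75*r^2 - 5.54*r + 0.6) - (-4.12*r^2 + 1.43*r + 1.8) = 2.37*r^2 - 6.97*r - 1.2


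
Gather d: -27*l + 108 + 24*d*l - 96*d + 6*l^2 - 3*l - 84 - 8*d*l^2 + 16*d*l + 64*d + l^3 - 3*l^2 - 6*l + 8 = d*(-8*l^2 + 40*l - 32) + l^3 + 3*l^2 - 36*l + 32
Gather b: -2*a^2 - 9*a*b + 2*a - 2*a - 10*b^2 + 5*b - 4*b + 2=-2*a^2 - 10*b^2 + b*(1 - 9*a) + 2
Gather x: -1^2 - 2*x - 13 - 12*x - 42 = -14*x - 56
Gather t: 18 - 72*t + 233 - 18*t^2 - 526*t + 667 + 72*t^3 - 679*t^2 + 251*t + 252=72*t^3 - 697*t^2 - 347*t + 1170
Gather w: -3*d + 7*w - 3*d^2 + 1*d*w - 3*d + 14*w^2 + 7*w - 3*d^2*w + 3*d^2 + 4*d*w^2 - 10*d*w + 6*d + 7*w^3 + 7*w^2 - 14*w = 7*w^3 + w^2*(4*d + 21) + w*(-3*d^2 - 9*d)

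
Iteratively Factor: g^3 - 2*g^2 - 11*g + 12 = (g + 3)*(g^2 - 5*g + 4) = (g - 4)*(g + 3)*(g - 1)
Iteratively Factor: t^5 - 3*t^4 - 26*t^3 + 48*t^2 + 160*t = (t + 2)*(t^4 - 5*t^3 - 16*t^2 + 80*t) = t*(t + 2)*(t^3 - 5*t^2 - 16*t + 80) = t*(t + 2)*(t + 4)*(t^2 - 9*t + 20) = t*(t - 4)*(t + 2)*(t + 4)*(t - 5)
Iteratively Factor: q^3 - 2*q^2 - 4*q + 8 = (q + 2)*(q^2 - 4*q + 4) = (q - 2)*(q + 2)*(q - 2)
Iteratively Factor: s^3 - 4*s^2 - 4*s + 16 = (s - 2)*(s^2 - 2*s - 8) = (s - 4)*(s - 2)*(s + 2)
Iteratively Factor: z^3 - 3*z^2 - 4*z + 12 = (z + 2)*(z^2 - 5*z + 6) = (z - 2)*(z + 2)*(z - 3)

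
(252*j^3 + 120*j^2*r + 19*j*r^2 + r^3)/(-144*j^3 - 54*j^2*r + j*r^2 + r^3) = (42*j^2 + 13*j*r + r^2)/(-24*j^2 - 5*j*r + r^2)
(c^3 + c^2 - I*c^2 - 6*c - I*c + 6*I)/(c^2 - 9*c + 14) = (c^2 + c*(3 - I) - 3*I)/(c - 7)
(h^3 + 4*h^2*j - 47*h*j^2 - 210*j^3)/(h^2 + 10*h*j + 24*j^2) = (h^2 - 2*h*j - 35*j^2)/(h + 4*j)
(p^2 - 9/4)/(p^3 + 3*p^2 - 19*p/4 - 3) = (2*p + 3)/(2*p^2 + 9*p + 4)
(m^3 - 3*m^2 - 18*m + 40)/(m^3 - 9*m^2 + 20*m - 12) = (m^2 - m - 20)/(m^2 - 7*m + 6)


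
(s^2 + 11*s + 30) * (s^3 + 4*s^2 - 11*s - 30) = s^5 + 15*s^4 + 63*s^3 - 31*s^2 - 660*s - 900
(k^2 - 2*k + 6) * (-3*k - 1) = -3*k^3 + 5*k^2 - 16*k - 6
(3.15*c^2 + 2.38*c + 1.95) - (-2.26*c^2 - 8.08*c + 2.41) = 5.41*c^2 + 10.46*c - 0.46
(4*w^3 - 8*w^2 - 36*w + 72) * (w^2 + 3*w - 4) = 4*w^5 + 4*w^4 - 76*w^3 - 4*w^2 + 360*w - 288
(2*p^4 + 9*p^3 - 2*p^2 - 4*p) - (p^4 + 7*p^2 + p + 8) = p^4 + 9*p^3 - 9*p^2 - 5*p - 8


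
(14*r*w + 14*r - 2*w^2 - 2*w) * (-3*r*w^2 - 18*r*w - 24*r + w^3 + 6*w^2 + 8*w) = -42*r^2*w^3 - 294*r^2*w^2 - 588*r^2*w - 336*r^2 + 20*r*w^4 + 140*r*w^3 + 280*r*w^2 + 160*r*w - 2*w^5 - 14*w^4 - 28*w^3 - 16*w^2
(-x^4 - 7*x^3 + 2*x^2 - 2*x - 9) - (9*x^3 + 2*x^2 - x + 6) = -x^4 - 16*x^3 - x - 15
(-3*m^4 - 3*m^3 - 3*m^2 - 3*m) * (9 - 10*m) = 30*m^5 + 3*m^4 + 3*m^3 + 3*m^2 - 27*m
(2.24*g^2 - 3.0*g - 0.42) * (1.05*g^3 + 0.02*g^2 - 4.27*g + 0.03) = 2.352*g^5 - 3.1052*g^4 - 10.0658*g^3 + 12.8688*g^2 + 1.7034*g - 0.0126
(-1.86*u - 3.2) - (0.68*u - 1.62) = -2.54*u - 1.58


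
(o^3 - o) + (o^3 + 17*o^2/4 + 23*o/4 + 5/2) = 2*o^3 + 17*o^2/4 + 19*o/4 + 5/2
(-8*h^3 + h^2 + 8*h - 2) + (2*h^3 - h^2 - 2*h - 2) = -6*h^3 + 6*h - 4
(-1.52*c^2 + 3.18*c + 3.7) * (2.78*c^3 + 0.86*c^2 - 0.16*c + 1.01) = -4.2256*c^5 + 7.5332*c^4 + 13.264*c^3 + 1.138*c^2 + 2.6198*c + 3.737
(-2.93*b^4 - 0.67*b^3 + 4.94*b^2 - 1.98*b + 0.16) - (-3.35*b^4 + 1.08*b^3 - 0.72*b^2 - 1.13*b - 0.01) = 0.42*b^4 - 1.75*b^3 + 5.66*b^2 - 0.85*b + 0.17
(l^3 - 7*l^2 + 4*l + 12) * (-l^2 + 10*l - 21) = -l^5 + 17*l^4 - 95*l^3 + 175*l^2 + 36*l - 252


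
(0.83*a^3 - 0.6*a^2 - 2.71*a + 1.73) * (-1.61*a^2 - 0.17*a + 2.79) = -1.3363*a^5 + 0.8249*a^4 + 6.7808*a^3 - 3.9986*a^2 - 7.855*a + 4.8267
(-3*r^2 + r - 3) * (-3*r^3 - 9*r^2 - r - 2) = 9*r^5 + 24*r^4 + 3*r^3 + 32*r^2 + r + 6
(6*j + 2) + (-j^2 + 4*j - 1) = -j^2 + 10*j + 1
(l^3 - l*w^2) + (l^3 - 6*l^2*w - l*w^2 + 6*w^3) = 2*l^3 - 6*l^2*w - 2*l*w^2 + 6*w^3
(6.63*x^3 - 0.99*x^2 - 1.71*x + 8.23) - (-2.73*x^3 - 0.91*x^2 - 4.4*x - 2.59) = 9.36*x^3 - 0.08*x^2 + 2.69*x + 10.82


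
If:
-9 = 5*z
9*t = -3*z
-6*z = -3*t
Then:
No Solution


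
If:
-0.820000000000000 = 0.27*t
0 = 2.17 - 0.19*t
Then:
No Solution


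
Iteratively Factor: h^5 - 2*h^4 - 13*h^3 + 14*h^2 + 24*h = (h - 2)*(h^4 - 13*h^2 - 12*h) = (h - 4)*(h - 2)*(h^3 + 4*h^2 + 3*h) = (h - 4)*(h - 2)*(h + 1)*(h^2 + 3*h) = (h - 4)*(h - 2)*(h + 1)*(h + 3)*(h)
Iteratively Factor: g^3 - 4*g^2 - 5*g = (g)*(g^2 - 4*g - 5) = g*(g + 1)*(g - 5)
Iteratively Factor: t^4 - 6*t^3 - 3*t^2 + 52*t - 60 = (t - 2)*(t^3 - 4*t^2 - 11*t + 30) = (t - 2)*(t + 3)*(t^2 - 7*t + 10) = (t - 5)*(t - 2)*(t + 3)*(t - 2)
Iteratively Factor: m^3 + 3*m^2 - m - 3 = (m - 1)*(m^2 + 4*m + 3) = (m - 1)*(m + 3)*(m + 1)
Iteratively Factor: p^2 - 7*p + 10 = (p - 2)*(p - 5)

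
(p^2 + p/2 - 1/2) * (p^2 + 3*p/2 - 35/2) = p^4 + 2*p^3 - 69*p^2/4 - 19*p/2 + 35/4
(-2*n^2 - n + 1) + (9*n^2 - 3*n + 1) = 7*n^2 - 4*n + 2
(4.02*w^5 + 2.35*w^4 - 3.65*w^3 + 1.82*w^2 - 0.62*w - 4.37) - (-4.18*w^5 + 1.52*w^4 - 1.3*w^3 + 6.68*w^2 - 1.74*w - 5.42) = 8.2*w^5 + 0.83*w^4 - 2.35*w^3 - 4.86*w^2 + 1.12*w + 1.05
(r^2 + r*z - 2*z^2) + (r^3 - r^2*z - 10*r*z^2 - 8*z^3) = r^3 - r^2*z + r^2 - 10*r*z^2 + r*z - 8*z^3 - 2*z^2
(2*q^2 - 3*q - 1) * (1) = 2*q^2 - 3*q - 1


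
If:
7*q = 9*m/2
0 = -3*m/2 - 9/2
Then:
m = -3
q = -27/14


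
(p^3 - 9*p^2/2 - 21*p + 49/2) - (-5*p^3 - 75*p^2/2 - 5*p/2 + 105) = 6*p^3 + 33*p^2 - 37*p/2 - 161/2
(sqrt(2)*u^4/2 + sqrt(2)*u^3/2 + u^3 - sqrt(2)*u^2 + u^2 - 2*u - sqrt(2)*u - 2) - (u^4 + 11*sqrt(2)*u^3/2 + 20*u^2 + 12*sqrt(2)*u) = -u^4 + sqrt(2)*u^4/2 - 5*sqrt(2)*u^3 + u^3 - 19*u^2 - sqrt(2)*u^2 - 13*sqrt(2)*u - 2*u - 2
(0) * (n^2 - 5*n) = 0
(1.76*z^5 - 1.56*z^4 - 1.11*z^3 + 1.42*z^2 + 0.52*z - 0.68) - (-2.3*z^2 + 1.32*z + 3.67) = 1.76*z^5 - 1.56*z^4 - 1.11*z^3 + 3.72*z^2 - 0.8*z - 4.35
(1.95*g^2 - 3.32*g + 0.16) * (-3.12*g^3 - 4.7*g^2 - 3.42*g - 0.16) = -6.084*g^5 + 1.1934*g^4 + 8.4358*g^3 + 10.2904*g^2 - 0.016*g - 0.0256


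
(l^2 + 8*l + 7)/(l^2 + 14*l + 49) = (l + 1)/(l + 7)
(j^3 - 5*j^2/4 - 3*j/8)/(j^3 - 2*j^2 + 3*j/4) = (4*j + 1)/(2*(2*j - 1))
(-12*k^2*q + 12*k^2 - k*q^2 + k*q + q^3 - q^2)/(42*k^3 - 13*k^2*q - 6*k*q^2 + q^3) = (-4*k*q + 4*k + q^2 - q)/(14*k^2 - 9*k*q + q^2)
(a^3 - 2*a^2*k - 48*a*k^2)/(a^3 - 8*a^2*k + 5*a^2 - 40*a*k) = (a + 6*k)/(a + 5)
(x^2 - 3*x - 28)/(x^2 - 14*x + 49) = (x + 4)/(x - 7)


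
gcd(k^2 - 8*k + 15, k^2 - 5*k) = k - 5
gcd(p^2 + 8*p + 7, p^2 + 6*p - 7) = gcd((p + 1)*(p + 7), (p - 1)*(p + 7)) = p + 7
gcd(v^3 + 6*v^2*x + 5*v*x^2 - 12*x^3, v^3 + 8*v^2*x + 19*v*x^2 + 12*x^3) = v^2 + 7*v*x + 12*x^2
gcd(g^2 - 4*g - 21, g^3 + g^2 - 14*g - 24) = g + 3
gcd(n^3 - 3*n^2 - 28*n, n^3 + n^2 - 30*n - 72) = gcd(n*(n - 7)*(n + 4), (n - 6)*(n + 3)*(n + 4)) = n + 4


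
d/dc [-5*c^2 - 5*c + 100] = -10*c - 5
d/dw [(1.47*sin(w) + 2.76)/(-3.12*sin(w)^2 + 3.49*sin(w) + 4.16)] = (4.5864*sin(w)^2 + 17.2224*sin(w) - 3.5172)*cos(w)/(9.7344*sin(w)^4 - 21.7776*sin(w)^3 - 13.7783*sin(w)^2 + 29.0368*sin(w) + 17.3056)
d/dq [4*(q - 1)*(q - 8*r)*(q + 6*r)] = 12*q^2 - 16*q*r - 8*q - 192*r^2 + 8*r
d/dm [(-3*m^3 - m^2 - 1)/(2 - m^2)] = 3*m*(m^3 - 6*m - 2)/(m^4 - 4*m^2 + 4)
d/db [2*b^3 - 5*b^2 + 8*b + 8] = 6*b^2 - 10*b + 8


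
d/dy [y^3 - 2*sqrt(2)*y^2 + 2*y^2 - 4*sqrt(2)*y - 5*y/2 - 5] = 3*y^2 - 4*sqrt(2)*y + 4*y - 4*sqrt(2) - 5/2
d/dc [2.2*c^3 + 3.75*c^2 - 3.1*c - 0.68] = 6.6*c^2 + 7.5*c - 3.1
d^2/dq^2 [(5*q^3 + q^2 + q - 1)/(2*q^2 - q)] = 2*(11*q^3 - 12*q^2 + 6*q - 1)/(q^3*(8*q^3 - 12*q^2 + 6*q - 1))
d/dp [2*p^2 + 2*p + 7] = 4*p + 2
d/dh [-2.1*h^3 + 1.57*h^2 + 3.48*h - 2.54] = -6.3*h^2 + 3.14*h + 3.48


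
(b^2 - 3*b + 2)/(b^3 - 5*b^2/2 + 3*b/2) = 2*(b - 2)/(b*(2*b - 3))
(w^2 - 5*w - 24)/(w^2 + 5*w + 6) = (w - 8)/(w + 2)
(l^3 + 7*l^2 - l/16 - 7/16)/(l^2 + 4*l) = (16*l^3 + 112*l^2 - l - 7)/(16*l*(l + 4))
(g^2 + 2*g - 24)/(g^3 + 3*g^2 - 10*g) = (g^2 + 2*g - 24)/(g*(g^2 + 3*g - 10))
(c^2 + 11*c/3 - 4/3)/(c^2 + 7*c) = (3*c^2 + 11*c - 4)/(3*c*(c + 7))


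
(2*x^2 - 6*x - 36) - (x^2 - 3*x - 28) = x^2 - 3*x - 8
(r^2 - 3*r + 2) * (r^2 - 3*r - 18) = r^4 - 6*r^3 - 7*r^2 + 48*r - 36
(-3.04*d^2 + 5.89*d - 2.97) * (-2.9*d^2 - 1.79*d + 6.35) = 8.816*d^4 - 11.6394*d^3 - 21.2341*d^2 + 42.7178*d - 18.8595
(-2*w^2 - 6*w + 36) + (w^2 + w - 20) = -w^2 - 5*w + 16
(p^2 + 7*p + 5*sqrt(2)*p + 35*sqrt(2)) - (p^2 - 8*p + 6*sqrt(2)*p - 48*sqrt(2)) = -sqrt(2)*p + 15*p + 83*sqrt(2)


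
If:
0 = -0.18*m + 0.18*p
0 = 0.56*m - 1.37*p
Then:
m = 0.00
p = 0.00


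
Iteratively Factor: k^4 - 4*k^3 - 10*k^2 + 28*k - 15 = (k - 5)*(k^3 + k^2 - 5*k + 3) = (k - 5)*(k - 1)*(k^2 + 2*k - 3) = (k - 5)*(k - 1)*(k + 3)*(k - 1)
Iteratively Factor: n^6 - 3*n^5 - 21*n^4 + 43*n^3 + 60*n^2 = (n + 4)*(n^5 - 7*n^4 + 7*n^3 + 15*n^2) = (n - 5)*(n + 4)*(n^4 - 2*n^3 - 3*n^2) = (n - 5)*(n - 3)*(n + 4)*(n^3 + n^2) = n*(n - 5)*(n - 3)*(n + 4)*(n^2 + n) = n^2*(n - 5)*(n - 3)*(n + 4)*(n + 1)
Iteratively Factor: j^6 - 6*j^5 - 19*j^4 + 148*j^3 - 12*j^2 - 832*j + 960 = (j + 3)*(j^5 - 9*j^4 + 8*j^3 + 124*j^2 - 384*j + 320) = (j - 4)*(j + 3)*(j^4 - 5*j^3 - 12*j^2 + 76*j - 80) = (j - 4)*(j - 2)*(j + 3)*(j^3 - 3*j^2 - 18*j + 40) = (j - 4)*(j - 2)^2*(j + 3)*(j^2 - j - 20) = (j - 4)*(j - 2)^2*(j + 3)*(j + 4)*(j - 5)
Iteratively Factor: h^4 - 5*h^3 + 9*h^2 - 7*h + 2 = (h - 1)*(h^3 - 4*h^2 + 5*h - 2) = (h - 2)*(h - 1)*(h^2 - 2*h + 1) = (h - 2)*(h - 1)^2*(h - 1)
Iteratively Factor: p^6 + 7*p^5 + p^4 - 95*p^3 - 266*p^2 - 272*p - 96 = (p - 4)*(p^5 + 11*p^4 + 45*p^3 + 85*p^2 + 74*p + 24) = (p - 4)*(p + 1)*(p^4 + 10*p^3 + 35*p^2 + 50*p + 24) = (p - 4)*(p + 1)^2*(p^3 + 9*p^2 + 26*p + 24) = (p - 4)*(p + 1)^2*(p + 4)*(p^2 + 5*p + 6) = (p - 4)*(p + 1)^2*(p + 2)*(p + 4)*(p + 3)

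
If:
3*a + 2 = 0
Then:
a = -2/3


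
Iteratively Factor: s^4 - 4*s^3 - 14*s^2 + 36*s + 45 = (s + 3)*(s^3 - 7*s^2 + 7*s + 15) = (s + 1)*(s + 3)*(s^2 - 8*s + 15) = (s - 3)*(s + 1)*(s + 3)*(s - 5)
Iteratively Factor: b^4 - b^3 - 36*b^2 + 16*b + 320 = (b - 4)*(b^3 + 3*b^2 - 24*b - 80) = (b - 4)*(b + 4)*(b^2 - b - 20) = (b - 5)*(b - 4)*(b + 4)*(b + 4)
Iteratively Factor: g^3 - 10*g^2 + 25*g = (g)*(g^2 - 10*g + 25) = g*(g - 5)*(g - 5)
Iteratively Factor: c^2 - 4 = (c + 2)*(c - 2)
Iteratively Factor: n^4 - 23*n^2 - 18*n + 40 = (n + 2)*(n^3 - 2*n^2 - 19*n + 20) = (n - 5)*(n + 2)*(n^2 + 3*n - 4) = (n - 5)*(n + 2)*(n + 4)*(n - 1)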